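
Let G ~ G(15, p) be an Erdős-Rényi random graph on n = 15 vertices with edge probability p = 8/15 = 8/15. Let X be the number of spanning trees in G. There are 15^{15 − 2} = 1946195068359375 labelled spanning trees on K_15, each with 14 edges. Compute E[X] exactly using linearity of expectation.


K_15 has 15^{15 − 2} = 1946195068359375 labelled spanning trees.
For each such spanning tree H, let X_H = 1 if all 14 edges of H are present in G. Then P[X_H = 1] = p^{14} = (8/15)^{14} = 4398046511104/29192926025390625.
By linearity: E[X] = Σ_H E[X_H] = 1946195068359375 · p^{14} = 1946195068359375 · 4398046511104/29192926025390625 = 4398046511104/15.
Numerically: E[X] ≈ 2.93e+11.

E[X] = 1946195068359375 · (8/15)^{14} = 4398046511104/15 ≈ 2.93e+11.


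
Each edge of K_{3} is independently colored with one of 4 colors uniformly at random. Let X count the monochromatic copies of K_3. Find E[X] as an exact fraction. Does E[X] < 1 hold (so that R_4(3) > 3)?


E[X] = C(3, 3) · 4^{1 − 3} = 1 · 4^{−2} = 1/16.
As a reduced fraction: E[X] = 1/16 ≈ 0.0625.
Is E[X] < 1? YES.
Since E[X] < 1, there exists a 4-coloring of K_{3} with no monochromatic K_3; hence R_4(3) > 3.

E[X] = 1/16 ≈ 0.0625; E[X] < 1, so R_4(3) > 3.


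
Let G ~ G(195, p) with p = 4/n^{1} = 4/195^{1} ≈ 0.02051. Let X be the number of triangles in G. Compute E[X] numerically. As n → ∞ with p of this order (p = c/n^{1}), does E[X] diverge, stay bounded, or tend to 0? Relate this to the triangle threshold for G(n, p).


Number of potential triangles: C(195, 3) = 1216865.
Each occurs with probability p³ ≈ (0.02051)³ ≈ 8.631299e-06.
By linearity: E[X] = C(195, 3)·p³ ≈ 1216865 · 8.631299e-06 ≈ 10.5031.
Here α = 1, so p = 4/n is exactly at the triangle threshold p ~ 1/n. Asymptotically E[X] → c³/6 = 4³/6 = 32/3 ≈ 10.6667, a bounded constant. In this regime the triangle count is asymptotically Poisson(c³/6).

E[X] ≈ 10.5031; in regime p = Θ(1/n^{1}) E[X] stays bounded (at the triangle threshold p ~ 1/n).


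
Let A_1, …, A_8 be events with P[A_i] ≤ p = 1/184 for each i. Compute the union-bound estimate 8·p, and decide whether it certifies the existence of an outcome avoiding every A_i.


Union bound: P[∪_{i=1}^{8} A_i] ≤ Σ_i P[A_i] ≤ 8·p = 8·(1/184) = 1/23.
Numerically: 1/23 ≈ 0.043.
Is 1/23 < 1? YES.
Since P[∪ A_i] ≤ 1/23 < 1, the complement has P[∩ A_i^c] ≥ 1 − 1/23 = 22/23 > 0, so some outcome avoids every A_i.

8·p = 1/23 ≈ 0.043; existence CERTIFIED by the union bound.


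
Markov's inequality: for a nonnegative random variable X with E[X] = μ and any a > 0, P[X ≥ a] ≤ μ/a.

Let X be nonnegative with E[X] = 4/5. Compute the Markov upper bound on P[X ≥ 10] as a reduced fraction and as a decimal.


μ = E[X] = 4/5, a = 10.
Markov: P[X ≥ 10] ≤ μ/a = (4/5)/10 = 2/25.
Numerically: ≈ 0.0800.
(Since a = 10 > μ = 0.8000, the bound 2/25 is < 1 and informative.)

P[X ≥ 10] ≤ 2/25 ≈ 0.0800.


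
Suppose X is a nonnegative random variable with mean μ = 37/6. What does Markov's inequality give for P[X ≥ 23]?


μ = E[X] = 37/6, a = 23.
Markov: P[X ≥ 23] ≤ μ/a = (37/6)/23 = 37/138.
Numerically: ≈ 0.268.
(Since a = 23 > μ = 6.167, the bound 37/138 is < 1 and informative.)

P[X ≥ 23] ≤ 37/138 ≈ 0.268.


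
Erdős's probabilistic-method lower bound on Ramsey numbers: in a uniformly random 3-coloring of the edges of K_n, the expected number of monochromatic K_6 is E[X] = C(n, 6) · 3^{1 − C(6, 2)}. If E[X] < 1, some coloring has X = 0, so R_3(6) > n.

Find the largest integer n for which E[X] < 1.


We need C(n, 6) · 3^{1 − 15} < 1, i.e. C(n, 6) < 3^{15 − 1} = 4782969.
Check values of n near the boundary:
  n = 35: C(35, 6) = 1623160; 1623160 < 4782969? YES
  n = 36: C(36, 6) = 1947792; 1947792 < 4782969? YES
  n = 37: C(37, 6) = 2324784; 2324784 < 4782969? YES
  n = 38: C(38, 6) = 2760681; 2760681 < 4782969? YES
  n = 39: C(39, 6) = 3262623; 3262623 < 4782969? YES
  n = 40: C(40, 6) = 3838380; 3838380 < 4782969? YES
  n = 41: C(41, 6) = 4496388; 4496388 < 4782969? YES
  n = 42: C(42, 6) = 5245786; 5245786 < 4782969? NO
  n = 43: C(43, 6) = 6096454; 6096454 < 4782969? NO
The largest n with C(n, 6) < 4782969 is n = 41 (where E[X] = 1498796/1594323 ≈ 0.9400830). Hence R_3(6) > 41, i.e. R_3(6) ≥ 42.

Largest n = 41; hence R_3(6) > 41.


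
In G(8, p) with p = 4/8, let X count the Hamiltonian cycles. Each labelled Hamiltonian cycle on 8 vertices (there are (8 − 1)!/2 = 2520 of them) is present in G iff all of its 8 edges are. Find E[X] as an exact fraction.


K_8 has (8 − 1)!/2 = 2520 labelled Hamiltonian cycles.
For each such Hamiltonian cycle H, let X_H = 1 if all 8 edges of H are present in G. Then P[X_H = 1] = p^{8} = (1/2)^{8} = 1/256.
By linearity: E[X] = Σ_H E[X_H] = 2520 · p^{8} = 2520 · 1/256 = 315/32.
Numerically: E[X] ≈ 9.84375.

E[X] = 2520 · (1/2)^{8} = 315/32 ≈ 9.84375.


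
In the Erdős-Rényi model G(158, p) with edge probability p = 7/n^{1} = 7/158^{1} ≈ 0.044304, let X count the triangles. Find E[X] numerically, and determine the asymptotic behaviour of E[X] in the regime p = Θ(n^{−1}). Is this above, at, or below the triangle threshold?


Number of potential triangles: C(158, 3) = 644956.
Each occurs with probability p³ ≈ (0.044304)³ ≈ 8.6960666e-05.
By linearity: E[X] = C(158, 3)·p³ ≈ 644956 · 8.6960666e-05 ≈ 56.08580.
Here α = 1, so p = 7/n is exactly at the triangle threshold p ~ 1/n. Asymptotically E[X] → c³/6 = 7³/6 = 343/6 ≈ 57.16667, a bounded constant. In this regime the triangle count is asymptotically Poisson(c³/6).

E[X] ≈ 56.08580; in regime p = Θ(1/n^{1}) E[X] stays bounded (at the triangle threshold p ~ 1/n).


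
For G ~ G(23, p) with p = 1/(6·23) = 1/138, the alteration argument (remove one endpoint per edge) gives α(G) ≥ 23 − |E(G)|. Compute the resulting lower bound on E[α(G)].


E[|E(G)|] = C(23, 2)·p = 253 · (1/138) = 11/6.
E[α(G)] ≥ n − E[|E(G)|] = 23 − 11/6 = 127/6.
Numerically: ≈ 21.166667.
(This is only a lower bound; the true E[α(G)] may be larger.)

E[α(G)] ≥ 127/6 ≈ 21.166667.


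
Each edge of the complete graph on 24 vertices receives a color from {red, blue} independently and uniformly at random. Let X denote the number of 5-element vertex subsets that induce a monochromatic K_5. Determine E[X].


Let X = Σ_S X_S over the C(24, 5) = 42504 subsets S of size 5, where X_S = 1 if the K_5 on S is monochromatic.
For a fixed S, the K_5 on S has C(5, 2) = 10 edges. P[all 10 edges red] = (1/2)^10, and likewise for blue, so P[monochromatic] = 2·(1/2)^10 = 2^{1 − 10} = 1/512.
By linearity of expectation: E[X] = C(24, 5) · 2^{1 − 10} = 42504 · 1/512 = 5313/64.
Numerically: E[X] ≈ 83.01562.

E[X] = C(24,5)·2^(1−C(5,2)) = 5313/64 ≈ 83.01562.


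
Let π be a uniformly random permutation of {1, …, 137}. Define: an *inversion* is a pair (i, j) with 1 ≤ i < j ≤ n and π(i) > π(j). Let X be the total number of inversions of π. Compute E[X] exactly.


Write X = Σ X_I over the C(137, 2) = 9316 pairs i < j, with X_I the indicator of one inversion.
There are 9316 indicators.
For each fixed pair i < j, the values π(i) and π(j) are two distinct elements of {1, …, 137} in uniformly random order; by symmetry P[π(i) > π(j)] = 1/2.
By linearity: E[X] = 9316 · (1/2) = C(137, 2) · (1/2) = 9316/2 = 4658 ≈ 4658.000.

E[X] = 4658 = 4658.000.


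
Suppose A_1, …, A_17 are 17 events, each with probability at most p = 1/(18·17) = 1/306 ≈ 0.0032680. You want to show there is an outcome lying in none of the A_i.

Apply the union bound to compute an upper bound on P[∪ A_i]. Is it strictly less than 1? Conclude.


Union bound: P[∪_{i=1}^{17} A_i] ≤ Σ_i P[A_i] ≤ 17·p = 17·(1/306) = 1/18.
Numerically: 1/18 ≈ 0.0555556.
Is 1/18 < 1? YES.
Since P[∪ A_i] ≤ 1/18 < 1, the complement has P[∩ A_i^c] ≥ 1 − 1/18 = 17/18 > 0, so some outcome avoids every A_i.

17·p = 1/18 ≈ 0.0555556; existence CERTIFIED by the union bound.


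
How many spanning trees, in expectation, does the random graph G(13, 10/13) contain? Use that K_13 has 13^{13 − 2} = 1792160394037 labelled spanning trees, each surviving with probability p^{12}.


K_13 has 13^{13 − 2} = 1792160394037 labelled spanning trees.
For each such spanning tree H, let X_H = 1 if all 12 edges of H are present in G. Then P[X_H = 1] = p^{12} = (10/13)^{12} = 1000000000000/23298085122481.
Summing the indicators: E[X] = Σ_H E[X_H] = 1792160394037 · p^{12} = 1792160394037 · 1000000000000/23298085122481 = 1000000000000/13.
Numerically: E[X] ≈ 7.69231e+10.

E[X] = 1792160394037 · (10/13)^{12} = 1000000000000/13 ≈ 7.69231e+10.


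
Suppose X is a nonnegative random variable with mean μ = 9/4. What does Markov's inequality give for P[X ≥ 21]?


μ = E[X] = 9/4, a = 21.
Markov: P[X ≥ 21] ≤ μ/a = (9/4)/21 = 3/28.
Numerically: ≈ 0.1071.
(Since a = 21 > μ = 2.2500, the bound 3/28 is < 1 and informative.)

P[X ≥ 21] ≤ 3/28 ≈ 0.1071.


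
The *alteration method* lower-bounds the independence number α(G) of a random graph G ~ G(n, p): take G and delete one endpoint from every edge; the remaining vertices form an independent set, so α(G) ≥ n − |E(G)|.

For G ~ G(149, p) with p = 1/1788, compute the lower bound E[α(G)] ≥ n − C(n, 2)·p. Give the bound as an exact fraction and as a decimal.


E[|E(G)|] = C(149, 2)·p = 11026 · (1/1788) = 37/6.
E[α(G)] ≥ n − E[|E(G)|] = 149 − 37/6 = 857/6.
Numerically: ≈ 142.833.
(This is only a lower bound; the true E[α(G)] may be larger.)

E[α(G)] ≥ 857/6 ≈ 142.833.


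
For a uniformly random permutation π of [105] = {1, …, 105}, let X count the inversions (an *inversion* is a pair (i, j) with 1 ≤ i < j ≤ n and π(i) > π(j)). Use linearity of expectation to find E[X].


Write X = Σ X_I over the C(105, 2) = 5460 pairs i < j, with X_I the indicator of one inversion.
There are 5460 indicators.
For each fixed pair i < j, the values π(i) and π(j) are two distinct elements of {1, …, 105} in uniformly random order; by symmetry P[π(i) > π(j)] = 1/2.
By linearity: E[X] = 5460 · (1/2) = C(105, 2) · (1/2) = 5460/2 = 2730 ≈ 2730.00000.

E[X] = 2730 = 2730.00000.


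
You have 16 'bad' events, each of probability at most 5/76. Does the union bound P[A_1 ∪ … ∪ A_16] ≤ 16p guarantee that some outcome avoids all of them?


Union bound: P[∪_{i=1}^{16} A_i] ≤ Σ_i P[A_i] ≤ 16·p = 16·(5/76) = 20/19.
Numerically: 20/19 ≈ 1.053.
Is 20/19 < 1? NO.
Since the bound 20/19 is ≥ 1, the union bound is uninformative here; it does NOT by itself certify existence.

16·p = 20/19 ≈ 1.053; existence NOT certified by the union bound.


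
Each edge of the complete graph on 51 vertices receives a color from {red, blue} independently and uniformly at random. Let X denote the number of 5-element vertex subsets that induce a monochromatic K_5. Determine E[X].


Let X = Σ_S X_S over the C(51, 5) = 2349060 subsets S of size 5, where X_S = 1 if the K_5 on S is monochromatic.
For a fixed S, the K_5 on S has C(5, 2) = 10 edges. P[all 10 edges red] = (1/2)^10, and likewise for blue, so P[monochromatic] = 2·(1/2)^10 = 2^{1 − 10} = 1/512.
Summing: E[X] = C(51, 5) · 2^{1 − 10} = 2349060 · 1/512 = 587265/128.
Numerically: E[X] ≈ 4588.00781.

E[X] = C(51,5)·2^(1−C(5,2)) = 587265/128 ≈ 4588.00781.


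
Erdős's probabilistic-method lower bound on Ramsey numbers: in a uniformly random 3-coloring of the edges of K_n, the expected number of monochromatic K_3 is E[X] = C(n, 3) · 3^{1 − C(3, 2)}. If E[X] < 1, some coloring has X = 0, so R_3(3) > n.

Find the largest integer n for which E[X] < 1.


We need C(n, 3) · 3^{1 − 3} < 1, i.e. C(n, 3) < 3^{3 − 1} = 9.
Check values of n near the boundary:
  n = 3: C(3, 3) = 1; 1 < 9? YES
  n = 4: C(4, 3) = 4; 4 < 9? YES
  n = 5: C(5, 3) = 10; 10 < 9? NO
  n = 6: C(6, 3) = 20; 20 < 9? NO
  n = 7: C(7, 3) = 35; 35 < 9? NO
The largest n with C(n, 3) < 9 is n = 4 (where E[X] = 4/9 ≈ 0.4444). Hence R_3(3) > 4, i.e. R_3(3) ≥ 5.

Largest n = 4; hence R_3(3) > 4.


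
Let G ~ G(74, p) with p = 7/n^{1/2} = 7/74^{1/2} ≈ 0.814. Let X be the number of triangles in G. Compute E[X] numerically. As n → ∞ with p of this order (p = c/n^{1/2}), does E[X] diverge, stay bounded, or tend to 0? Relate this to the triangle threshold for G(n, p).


Number of potential triangles: C(74, 3) = 64824.
Each occurs with probability p³ ≈ (0.814)³ ≈ 5.38824e-01.
By linearity: E[X] = C(74, 3)·p³ ≈ 64824 · 5.38824e-01 ≈ 34928.696.
Since α = 1/2 < 1, p = c/n^{1/2} ≫ 1/n is above the triangle threshold p ~ 1/n. Asymptotically E[X] ~ (c³/6)·n^{3(1−α)} = (7³/6)·n^{1.5} → ∞; triangles are abundant w.h.p.

E[X] ≈ 34928.696; in regime p = Θ(1/n^{1/2}) E[X] diverges (above the triangle threshold p ~ 1/n).


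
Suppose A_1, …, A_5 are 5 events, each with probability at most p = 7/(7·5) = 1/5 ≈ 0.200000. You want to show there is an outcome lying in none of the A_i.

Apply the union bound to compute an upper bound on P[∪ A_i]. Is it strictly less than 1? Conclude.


Union bound: P[∪_{i=1}^{5} A_i] ≤ Σ_i P[A_i] ≤ 5·p = 5·(1/5) = 1.
Numerically: 1 ≈ 1.000000.
Is 1 < 1? NO.
Since the bound 1 is ≥ 1, the union bound is uninformative here; it does NOT by itself certify existence.

5·p = 1 ≈ 1.000000; existence NOT certified by the union bound.


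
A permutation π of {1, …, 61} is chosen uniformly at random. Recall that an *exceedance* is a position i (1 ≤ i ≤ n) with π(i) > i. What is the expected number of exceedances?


Write X = Σ_{i=1}^{61} X_i, where X_i = 1_{π(i) > i}.
For each fixed i, π(i) is uniform over {1, …, 61} (marginal of a uniform permutation), so P[π(i) > i] = (n − i)/n. Summing: Σ_{i=1}^{61} (n − i)/n = (0 + 1 + … + 60)/61 = 61(61 − 1)/(2·61) = (61 − 1)/2.
Hence E[X] = Σ_{i=1}^{61} (61 − i)/61 = 30 ≈ 30.000000.

E[X] = 30 = 30.000000.


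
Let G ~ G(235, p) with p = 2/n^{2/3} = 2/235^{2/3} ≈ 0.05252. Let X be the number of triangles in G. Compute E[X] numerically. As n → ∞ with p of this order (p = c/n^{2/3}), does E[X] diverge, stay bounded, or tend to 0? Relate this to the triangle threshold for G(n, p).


Number of potential triangles: C(235, 3) = 2135445.
Each occurs with probability p³ ≈ (0.05252)³ ≈ 1.448619e-04.
By linearity: E[X] = C(235, 3)·p³ ≈ 2135445 · 1.448619e-04 ≈ 309.3447.
Since α = 2/3 < 1, p = c/n^{2/3} ≫ 1/n is above the triangle threshold p ~ 1/n. Asymptotically E[X] ~ (c³/6)·n^{3(1−α)} = (2³/6)·n^{1} → ∞; triangles are abundant w.h.p.

E[X] ≈ 309.3447; in regime p = Θ(1/n^{2/3}) E[X] diverges (above the triangle threshold p ~ 1/n).


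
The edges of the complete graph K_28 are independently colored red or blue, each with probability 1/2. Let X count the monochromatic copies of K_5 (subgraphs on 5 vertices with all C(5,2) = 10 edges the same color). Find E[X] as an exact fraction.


Let X = Σ_S X_S over the C(28, 5) = 98280 subsets S of size 5, where X_S = 1 if the K_5 on S is monochromatic.
For a fixed S, the K_5 on S has C(5, 2) = 10 edges. P[all 10 edges red] = (1/2)^10, and likewise for blue, so P[monochromatic] = 2·(1/2)^10 = 2^{1 − 10} = 1/512.
By linearity: E[X] = C(28, 5) · 2^{1 − 10} = 98280 · 1/512 = 12285/64.
Numerically: E[X] ≈ 191.953.

E[X] = C(28,5)·2^(1−C(5,2)) = 12285/64 ≈ 191.953.


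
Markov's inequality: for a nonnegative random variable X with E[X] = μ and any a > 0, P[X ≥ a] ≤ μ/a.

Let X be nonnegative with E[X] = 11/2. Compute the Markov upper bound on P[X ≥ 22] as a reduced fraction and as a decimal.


μ = E[X] = 11/2, a = 22.
Markov: P[X ≥ 22] ≤ μ/a = (11/2)/22 = 1/4.
Numerically: ≈ 0.250000.
(Since a = 22 > μ = 5.500000, the bound 1/4 is < 1 and informative.)

P[X ≥ 22] ≤ 1/4 ≈ 0.250000.


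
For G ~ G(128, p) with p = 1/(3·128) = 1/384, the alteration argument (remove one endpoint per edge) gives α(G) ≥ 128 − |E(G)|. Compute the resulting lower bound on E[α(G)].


E[|E(G)|] = C(128, 2)·p = 8128 · (1/384) = 127/6.
E[α(G)] ≥ n − E[|E(G)|] = 128 − 127/6 = 641/6.
Numerically: ≈ 106.833.
(This is only a lower bound; the true E[α(G)] may be larger.)

E[α(G)] ≥ 641/6 ≈ 106.833.


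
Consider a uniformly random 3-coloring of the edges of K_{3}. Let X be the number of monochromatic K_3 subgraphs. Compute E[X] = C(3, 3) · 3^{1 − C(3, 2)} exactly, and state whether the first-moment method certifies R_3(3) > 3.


E[X] = C(3, 3) · 3^{1 − 3} = 1 · 3^{−2} = 1/9.
As a reduced fraction: E[X] = 1/9 ≈ 0.1111111.
Is E[X] < 1? YES.
Since E[X] < 1, there exists a 3-coloring of K_{3} with no monochromatic K_3; hence R_3(3) > 3.

E[X] = 1/9 ≈ 0.1111111; E[X] < 1, so R_3(3) > 3.


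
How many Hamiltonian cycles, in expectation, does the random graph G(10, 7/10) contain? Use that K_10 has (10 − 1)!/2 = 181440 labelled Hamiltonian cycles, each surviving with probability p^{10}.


K_10 has (10 − 1)!/2 = 181440 labelled Hamiltonian cycles.
For each such Hamiltonian cycle H, let X_H = 1 if all 10 edges of H are present in G. Then P[X_H = 1] = p^{10} = (7/10)^{10} = 282475249/10000000000.
By linearity: E[X] = Σ_H E[X_H] = 181440 · p^{10} = 181440 · 282475249/10000000000 = 160163466183/31250000.
Numerically: E[X] ≈ 5125.2.

E[X] = 181440 · (7/10)^{10} = 160163466183/31250000 ≈ 5125.2.


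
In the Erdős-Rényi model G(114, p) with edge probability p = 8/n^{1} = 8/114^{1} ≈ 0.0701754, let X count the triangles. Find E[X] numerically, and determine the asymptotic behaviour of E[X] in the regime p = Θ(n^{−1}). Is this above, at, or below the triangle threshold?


Number of potential triangles: C(114, 3) = 240464.
Each occurs with probability p³ ≈ (0.0701754)³ ≈ 3.45585416e-04.
By linearity: E[X] = C(114, 3)·p³ ≈ 240464 · 3.45585416e-04 ≈ 83.100852.
Here α = 1, so p = 8/n is exactly at the triangle threshold p ~ 1/n. Asymptotically E[X] → c³/6 = 8³/6 = 256/3 ≈ 85.333333, a bounded constant. In this regime the triangle count is asymptotically Poisson(c³/6).

E[X] ≈ 83.100852; in regime p = Θ(1/n^{1}) E[X] stays bounded (at the triangle threshold p ~ 1/n).


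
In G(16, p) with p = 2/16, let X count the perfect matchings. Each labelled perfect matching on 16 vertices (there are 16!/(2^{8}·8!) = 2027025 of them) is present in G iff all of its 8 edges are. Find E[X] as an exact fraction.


K_16 has 16!/(2^{8}·8!) = 2027025 labelled perfect matchings.
For each such perfect matching H, let X_H = 1 if all 8 edges of H are present in G. Then P[X_H = 1] = p^{8} = (1/8)^{8} = 1/16777216.
Summing the indicators: E[X] = Σ_H E[X_H] = 2027025 · p^{8} = 2027025 · 1/16777216 = 2027025/16777216.
Numerically: E[X] ≈ 0.12082.

E[X] = 2027025 · (1/8)^{8} = 2027025/16777216 ≈ 0.12082.


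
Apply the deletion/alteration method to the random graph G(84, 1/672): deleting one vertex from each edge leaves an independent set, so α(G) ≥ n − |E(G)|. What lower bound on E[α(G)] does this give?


E[|E(G)|] = C(84, 2)·p = 3486 · (1/672) = 83/16.
E[α(G)] ≥ n − E[|E(G)|] = 84 − 83/16 = 1261/16.
Numerically: ≈ 78.812.
(This is only a lower bound; the true E[α(G)] may be larger.)

E[α(G)] ≥ 1261/16 ≈ 78.812.


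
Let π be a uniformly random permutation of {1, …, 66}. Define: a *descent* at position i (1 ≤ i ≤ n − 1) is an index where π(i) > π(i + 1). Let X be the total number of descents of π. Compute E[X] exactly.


Write X = Σ X_I over i = 1, …, 65, with X_I the indicator of one descent.
There are 65 indicators.
For each fixed i, the pair (π(i), π(i+1)) is a uniformly random ordered pair of distinct values from {1, …, 66}; by symmetry P[π(i) > π(i+1)] = 1/2.
By linearity: E[X] = 65 · (1/2) = (66 − 1) · (1/2) = 65/2 ≈ 32.50000.

E[X] = 65/2 = 32.50000.


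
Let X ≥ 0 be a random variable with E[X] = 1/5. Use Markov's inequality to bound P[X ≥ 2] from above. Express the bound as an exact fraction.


μ = E[X] = 1/5, a = 2.
Markov: P[X ≥ 2] ≤ μ/a = (1/5)/2 = 1/10.
Numerically: ≈ 0.100.
(Since a = 2 > μ = 0.200, the bound 1/10 is < 1 and informative.)

P[X ≥ 2] ≤ 1/10 ≈ 0.100.


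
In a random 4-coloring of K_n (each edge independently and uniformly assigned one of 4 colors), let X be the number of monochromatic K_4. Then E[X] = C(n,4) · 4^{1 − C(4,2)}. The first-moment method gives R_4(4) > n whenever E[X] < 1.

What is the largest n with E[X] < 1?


We need C(n, 4) · 4^{1 − 6} < 1, i.e. C(n, 4) < 4^{6 − 1} = 1024.
Check values of n near the boundary:
  n = 13: C(13, 4) = 715; 715 < 1024? YES
  n = 14: C(14, 4) = 1001; 1001 < 1024? YES
  n = 15: C(15, 4) = 1365; 1365 < 1024? NO
The largest n with C(n, 4) < 1024 is n = 14 (where E[X] = 1001/1024 ≈ 0.97754). Hence R_4(4) > 14, i.e. R_4(4) ≥ 15.

Largest n = 14; hence R_4(4) > 14.


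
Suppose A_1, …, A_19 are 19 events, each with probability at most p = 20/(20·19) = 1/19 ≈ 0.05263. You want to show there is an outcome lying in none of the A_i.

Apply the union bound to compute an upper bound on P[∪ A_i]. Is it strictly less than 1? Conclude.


Union bound: P[∪_{i=1}^{19} A_i] ≤ Σ_i P[A_i] ≤ 19·p = 19·(1/19) = 1.
Numerically: 1 ≈ 1.00000.
Is 1 < 1? NO.
Since the bound 1 is ≥ 1, the union bound is uninformative here; it does NOT by itself certify existence.

19·p = 1 ≈ 1.00000; existence NOT certified by the union bound.


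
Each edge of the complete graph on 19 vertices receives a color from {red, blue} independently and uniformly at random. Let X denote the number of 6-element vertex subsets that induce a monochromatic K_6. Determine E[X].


Let X = Σ_S X_S over the C(19, 6) = 27132 subsets S of size 6, where X_S = 1 if the K_6 on S is monochromatic.
For a fixed S, the K_6 on S has C(6, 2) = 15 edges. P[all 15 edges red] = (1/2)^15, and likewise for blue, so P[monochromatic] = 2·(1/2)^15 = 2^{1 − 15} = 1/16384.
By linearity of expectation: E[X] = C(19, 6) · 2^{1 − 15} = 27132 · 1/16384 = 6783/4096.
Numerically: E[X] ≈ 1.65601.

E[X] = C(19,6)·2^(1−C(6,2)) = 6783/4096 ≈ 1.65601.


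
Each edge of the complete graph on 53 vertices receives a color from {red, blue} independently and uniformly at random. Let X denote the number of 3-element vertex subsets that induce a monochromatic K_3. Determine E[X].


Let X = Σ_S X_S over the C(53, 3) = 23426 subsets S of size 3, where X_S = 1 if the K_3 on S is monochromatic.
For a fixed S, the K_3 on S has C(3, 2) = 3 edges. P[all 3 edges red] = (1/2)^3, and likewise for blue, so P[monochromatic] = 2·(1/2)^3 = 2^{1 − 3} = 1/4.
Summing: E[X] = C(53, 3) · 2^{1 − 3} = 23426 · 1/4 = 11713/2.
Numerically: E[X] ≈ 5856.5000.

E[X] = C(53,3)·2^(1−C(3,2)) = 11713/2 ≈ 5856.5000.


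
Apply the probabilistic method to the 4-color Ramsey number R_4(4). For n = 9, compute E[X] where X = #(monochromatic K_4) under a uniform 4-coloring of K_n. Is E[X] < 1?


E[X] = C(9, 4) · 4^{1 − 6} = 126 · 4^{−5} = 126/1024.
As a reduced fraction: E[X] = 63/512 ≈ 0.1230469.
Is E[X] < 1? YES.
Since E[X] < 1, there exists a 4-coloring of K_{9} with no monochromatic K_4; hence R_4(4) > 9.

E[X] = 63/512 ≈ 0.1230469; E[X] < 1, so R_4(4) > 9.


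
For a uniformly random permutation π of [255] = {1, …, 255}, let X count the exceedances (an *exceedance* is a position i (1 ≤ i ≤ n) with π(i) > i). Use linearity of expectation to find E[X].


Write X = Σ_{i=1}^{255} X_i, where X_i = 1_{π(i) > i}.
For each fixed i, π(i) is uniform over {1, …, 255} (marginal of a uniform permutation), so P[π(i) > i] = (n − i)/n. Summing: Σ_{i=1}^{255} (n − i)/n = (0 + 1 + … + 254)/255 = 255(255 − 1)/(2·255) = (255 − 1)/2.
Hence E[X] = Σ_{i=1}^{255} (255 − i)/255 = 127 ≈ 127.000.

E[X] = 127 = 127.000.


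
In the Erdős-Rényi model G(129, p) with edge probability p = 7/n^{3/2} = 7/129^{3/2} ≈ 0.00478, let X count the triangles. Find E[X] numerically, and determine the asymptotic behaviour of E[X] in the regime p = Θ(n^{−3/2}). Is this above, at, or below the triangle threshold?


Number of potential triangles: C(129, 3) = 349504.
Each occurs with probability p³ ≈ (0.00478)³ ≈ 1.09054e-07.
By linearity: E[X] = C(129, 3)·p³ ≈ 349504 · 1.09054e-07 ≈ 0.038.
Since α = 3/2 > 1, p = c/n^{3/2} = o(1/n) is below the triangle threshold p ~ 1/n. Asymptotically E[X] ~ (c³/6)·n^{3(1−α)} = (7³/6)·n^{-1.5} → 0, so by Markov's inequality G has no triangles w.h.p.

E[X] ≈ 0.038; in regime p = Θ(1/n^{3/2}) E[X] tends to 0 (below the triangle threshold p ~ 1/n).


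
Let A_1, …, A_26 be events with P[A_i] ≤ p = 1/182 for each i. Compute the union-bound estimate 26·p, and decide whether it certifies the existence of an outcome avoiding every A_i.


Union bound: P[∪_{i=1}^{26} A_i] ≤ Σ_i P[A_i] ≤ 26·p = 26·(1/182) = 1/7.
Numerically: 1/7 ≈ 0.142857.
Is 1/7 < 1? YES.
Since P[∪ A_i] ≤ 1/7 < 1, the complement has P[∩ A_i^c] ≥ 1 − 1/7 = 6/7 > 0, so some outcome avoids every A_i.

26·p = 1/7 ≈ 0.142857; existence CERTIFIED by the union bound.


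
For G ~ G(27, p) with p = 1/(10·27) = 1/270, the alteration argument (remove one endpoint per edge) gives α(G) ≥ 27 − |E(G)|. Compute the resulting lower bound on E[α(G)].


E[|E(G)|] = C(27, 2)·p = 351 · (1/270) = 13/10.
E[α(G)] ≥ n − E[|E(G)|] = 27 − 13/10 = 257/10.
Numerically: ≈ 25.70000.
(This is only a lower bound; the true E[α(G)] may be larger.)

E[α(G)] ≥ 257/10 ≈ 25.70000.


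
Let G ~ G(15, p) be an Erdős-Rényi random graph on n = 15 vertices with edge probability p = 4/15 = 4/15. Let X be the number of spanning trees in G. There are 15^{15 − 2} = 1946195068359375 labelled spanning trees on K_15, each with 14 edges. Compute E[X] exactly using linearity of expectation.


K_15 has 15^{15 − 2} = 1946195068359375 labelled spanning trees.
For each such spanning tree H, let X_H = 1 if all 14 edges of H are present in G. Then P[X_H = 1] = p^{14} = (4/15)^{14} = 268435456/29192926025390625.
By linearity of expectation: E[X] = Σ_H E[X_H] = 1946195068359375 · p^{14} = 1946195068359375 · 268435456/29192926025390625 = 268435456/15.
Numerically: E[X] ≈ 1.78957e+07.

E[X] = 1946195068359375 · (4/15)^{14} = 268435456/15 ≈ 1.78957e+07.


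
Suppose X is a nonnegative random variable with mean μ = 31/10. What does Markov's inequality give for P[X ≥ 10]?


μ = E[X] = 31/10, a = 10.
Markov: P[X ≥ 10] ≤ μ/a = (31/10)/10 = 31/100.
Numerically: ≈ 0.3100.
(Since a = 10 > μ = 3.1000, the bound 31/100 is < 1 and informative.)

P[X ≥ 10] ≤ 31/100 ≈ 0.3100.


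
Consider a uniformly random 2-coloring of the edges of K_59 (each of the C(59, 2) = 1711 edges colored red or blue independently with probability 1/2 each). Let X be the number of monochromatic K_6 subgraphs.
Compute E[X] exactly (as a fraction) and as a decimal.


Let X = Σ_S X_S over the C(59, 6) = 45057474 subsets S of size 6, where X_S = 1 if the K_6 on S is monochromatic.
For a fixed S, the K_6 on S has C(6, 2) = 15 edges. P[all 15 edges red] = (1/2)^15, and likewise for blue, so P[monochromatic] = 2·(1/2)^15 = 2^{1 − 15} = 1/16384.
By linearity of expectation: E[X] = C(59, 6) · 2^{1 − 15} = 45057474 · 1/16384 = 22528737/8192.
Numerically: E[X] ≈ 2750.0900.

E[X] = C(59,6)·2^(1−C(6,2)) = 22528737/8192 ≈ 2750.0900.


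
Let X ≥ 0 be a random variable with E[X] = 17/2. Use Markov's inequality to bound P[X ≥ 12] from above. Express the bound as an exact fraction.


μ = E[X] = 17/2, a = 12.
Markov: P[X ≥ 12] ≤ μ/a = (17/2)/12 = 17/24.
Numerically: ≈ 0.708.
(Since a = 12 > μ = 8.500, the bound 17/24 is < 1 and informative.)

P[X ≥ 12] ≤ 17/24 ≈ 0.708.


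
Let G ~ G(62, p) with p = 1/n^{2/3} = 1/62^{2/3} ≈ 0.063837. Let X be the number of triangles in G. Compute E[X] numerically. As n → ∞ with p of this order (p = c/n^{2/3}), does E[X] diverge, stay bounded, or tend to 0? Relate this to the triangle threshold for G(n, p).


Number of potential triangles: C(62, 3) = 37820.
Each occurs with probability p³ ≈ (0.063837)³ ≈ 2.6014568e-04.
By linearity: E[X] = C(62, 3)·p³ ≈ 37820 · 2.6014568e-04 ≈ 9.83871.
Since α = 2/3 < 1, p = c/n^{2/3} ≫ 1/n is above the triangle threshold p ~ 1/n. Asymptotically E[X] ~ (c³/6)·n^{3(1−α)} = (1³/6)·n^{1} → ∞; triangles are abundant w.h.p.

E[X] ≈ 9.83871; in regime p = Θ(1/n^{2/3}) E[X] diverges (above the triangle threshold p ~ 1/n).


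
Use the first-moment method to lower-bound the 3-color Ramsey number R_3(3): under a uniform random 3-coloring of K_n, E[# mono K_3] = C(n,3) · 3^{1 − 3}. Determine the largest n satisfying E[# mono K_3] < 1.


We need C(n, 3) · 3^{1 − 3} < 1, i.e. C(n, 3) < 3^{3 − 1} = 9.
Check values of n near the boundary:
  n = 3: C(3, 3) = 1; 1 < 9? YES
  n = 4: C(4, 3) = 4; 4 < 9? YES
  n = 5: C(5, 3) = 10; 10 < 9? NO
The largest n with C(n, 3) < 9 is n = 4 (where E[X] = 4/9 ≈ 0.444444). Hence R_3(3) > 4, i.e. R_3(3) ≥ 5.

Largest n = 4; hence R_3(3) > 4.


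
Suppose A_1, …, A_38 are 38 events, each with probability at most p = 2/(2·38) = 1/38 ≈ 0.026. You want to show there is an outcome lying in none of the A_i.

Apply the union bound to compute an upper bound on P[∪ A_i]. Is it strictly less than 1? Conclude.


Union bound: P[∪_{i=1}^{38} A_i] ≤ Σ_i P[A_i] ≤ 38·p = 38·(1/38) = 1.
Numerically: 1 ≈ 1.000.
Is 1 < 1? NO.
Since the bound 1 is ≥ 1, the union bound is uninformative here; it does NOT by itself certify existence.

38·p = 1 ≈ 1.000; existence NOT certified by the union bound.


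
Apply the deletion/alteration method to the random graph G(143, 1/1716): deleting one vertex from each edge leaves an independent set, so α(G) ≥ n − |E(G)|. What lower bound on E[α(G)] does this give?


E[|E(G)|] = C(143, 2)·p = 10153 · (1/1716) = 71/12.
E[α(G)] ≥ n − E[|E(G)|] = 143 − 71/12 = 1645/12.
Numerically: ≈ 137.083333.
(This is only a lower bound; the true E[α(G)] may be larger.)

E[α(G)] ≥ 1645/12 ≈ 137.083333.


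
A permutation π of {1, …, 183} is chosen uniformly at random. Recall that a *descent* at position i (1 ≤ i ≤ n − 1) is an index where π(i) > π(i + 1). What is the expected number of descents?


Write X = Σ X_I over i = 1, …, 182, with X_I the indicator of one descent.
There are 182 indicators.
For each fixed i, the pair (π(i), π(i+1)) is a uniformly random ordered pair of distinct values from {1, …, 183}; by symmetry P[π(i) > π(i+1)] = 1/2.
By linearity: E[X] = 182 · (1/2) = (183 − 1) · (1/2) = 91 ≈ 91.000.

E[X] = 91 = 91.000.


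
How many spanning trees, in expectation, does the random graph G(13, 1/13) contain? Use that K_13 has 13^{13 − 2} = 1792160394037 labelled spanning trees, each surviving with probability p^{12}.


K_13 has 13^{13 − 2} = 1792160394037 labelled spanning trees.
For each such spanning tree H, let X_H = 1 if all 12 edges of H are present in G. Then P[X_H = 1] = p^{12} = (1/13)^{12} = 1/23298085122481.
By linearity of expectation: E[X] = Σ_H E[X_H] = 1792160394037 · p^{12} = 1792160394037 · 1/23298085122481 = 1/13.
Numerically: E[X] ≈ 0.076923.

E[X] = 1792160394037 · (1/13)^{12} = 1/13 ≈ 0.076923.


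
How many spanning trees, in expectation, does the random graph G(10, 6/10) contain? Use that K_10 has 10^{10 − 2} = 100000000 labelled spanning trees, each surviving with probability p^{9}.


K_10 has 10^{10 − 2} = 100000000 labelled spanning trees.
For each such spanning tree H, let X_H = 1 if all 9 edges of H are present in G. Then P[X_H = 1] = p^{9} = (3/5)^{9} = 19683/1953125.
By linearity: E[X] = Σ_H E[X_H] = 100000000 · p^{9} = 100000000 · 19683/1953125 = 5038848/5.
Numerically: E[X] ≈ 1.01e+06.

E[X] = 100000000 · (3/5)^{9} = 5038848/5 ≈ 1.01e+06.


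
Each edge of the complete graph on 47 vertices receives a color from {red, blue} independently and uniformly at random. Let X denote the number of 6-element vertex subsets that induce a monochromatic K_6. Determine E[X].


Let X = Σ_S X_S over the C(47, 6) = 10737573 subsets S of size 6, where X_S = 1 if the K_6 on S is monochromatic.
For a fixed S, the K_6 on S has C(6, 2) = 15 edges. P[all 15 edges red] = (1/2)^15, and likewise for blue, so P[monochromatic] = 2·(1/2)^15 = 2^{1 − 15} = 1/16384.
Summing: E[X] = C(47, 6) · 2^{1 − 15} = 10737573 · 1/16384 = 10737573/16384.
Numerically: E[X] ≈ 655.369.

E[X] = C(47,6)·2^(1−C(6,2)) = 10737573/16384 ≈ 655.369.


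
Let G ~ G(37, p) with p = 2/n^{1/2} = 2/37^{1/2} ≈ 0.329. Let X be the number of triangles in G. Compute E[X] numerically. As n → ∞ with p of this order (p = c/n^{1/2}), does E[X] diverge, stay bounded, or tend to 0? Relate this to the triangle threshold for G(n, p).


Number of potential triangles: C(37, 3) = 7770.
Each occurs with probability p³ ≈ (0.329)³ ≈ 3.55457e-02.
By linearity: E[X] = C(37, 3)·p³ ≈ 7770 · 3.55457e-02 ≈ 276.190.
Since α = 1/2 < 1, p = c/n^{1/2} ≫ 1/n is above the triangle threshold p ~ 1/n. Asymptotically E[X] ~ (c³/6)·n^{3(1−α)} = (2³/6)·n^{1.5} → ∞; triangles are abundant w.h.p.

E[X] ≈ 276.190; in regime p = Θ(1/n^{1/2}) E[X] diverges (above the triangle threshold p ~ 1/n).


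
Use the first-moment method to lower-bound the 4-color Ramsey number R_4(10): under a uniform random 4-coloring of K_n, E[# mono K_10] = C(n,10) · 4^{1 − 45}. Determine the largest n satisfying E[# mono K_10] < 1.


We need C(n, 10) · 4^{1 − 45} < 1, i.e. C(n, 10) < 4^{45 − 1} = 309485009821345068724781056.
Check values of n near the boundary:
  n = 2017: C(2017, 10) = 300324964434452596180990448; 300324964434452596180990448 < 309485009821345068724781056? YES
  n = 2018: C(2018, 10) = 301820606687612220663963508; 301820606687612220663963508 < 309485009821345068724781056? YES
  n = 2019: C(2019, 10) = 303322949179835278009229628; 303322949179835278009229628 < 309485009821345068724781056? YES
  n = 2020: C(2020, 10) = 304832018578739931133653656; 304832018578739931133653656 < 309485009821345068724781056? YES
  n = 2021: C(2021, 10) = 306347841644770462864800616; 306347841644770462864800616 < 309485009821345068724781056? YES
  n = 2022: C(2022, 10) = 307870445231474093395937796; 307870445231474093395937796 < 309485009821345068724781056? YES
  n = 2023: C(2023, 10) = 309399856285778485315440716; 309399856285778485315440716 < 309485009821345068724781056? YES
  n = 2024: C(2024, 10) = 310936101848269937576192656; 310936101848269937576192656 < 309485009821345068724781056? NO
  n = 2025: C(2025, 10) = 312479209053472269772600560; 312479209053472269772600560 < 309485009821345068724781056? NO
  n = 2026: C(2026, 10) = 314029205130126398094885285; 314029205130126398094885285 < 309485009821345068724781056? NO
The largest n with C(n, 10) < 309485009821345068724781056 is n = 2023 (where E[X] = 77349964071444621328860179/77371252455336267181195264 ≈ 0.9997249). Hence R_4(10) > 2023, i.e. R_4(10) ≥ 2024.

Largest n = 2023; hence R_4(10) > 2023.


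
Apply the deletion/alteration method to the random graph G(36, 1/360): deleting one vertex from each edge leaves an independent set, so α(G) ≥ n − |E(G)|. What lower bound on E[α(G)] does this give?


E[|E(G)|] = C(36, 2)·p = 630 · (1/360) = 7/4.
E[α(G)] ≥ n − E[|E(G)|] = 36 − 7/4 = 137/4.
Numerically: ≈ 34.250.
(This is only a lower bound; the true E[α(G)] may be larger.)

E[α(G)] ≥ 137/4 ≈ 34.250.


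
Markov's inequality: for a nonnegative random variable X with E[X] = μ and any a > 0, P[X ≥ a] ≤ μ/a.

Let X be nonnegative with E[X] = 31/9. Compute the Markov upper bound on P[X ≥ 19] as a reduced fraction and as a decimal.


μ = E[X] = 31/9, a = 19.
Markov: P[X ≥ 19] ≤ μ/a = (31/9)/19 = 31/171.
Numerically: ≈ 0.181.
(Since a = 19 > μ = 3.444, the bound 31/171 is < 1 and informative.)

P[X ≥ 19] ≤ 31/171 ≈ 0.181.


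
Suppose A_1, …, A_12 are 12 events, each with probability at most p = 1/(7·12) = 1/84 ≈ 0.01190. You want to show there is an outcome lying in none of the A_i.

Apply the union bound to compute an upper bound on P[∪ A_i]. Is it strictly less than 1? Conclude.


Union bound: P[∪_{i=1}^{12} A_i] ≤ Σ_i P[A_i] ≤ 12·p = 12·(1/84) = 1/7.
Numerically: 1/7 ≈ 0.14286.
Is 1/7 < 1? YES.
Since P[∪ A_i] ≤ 1/7 < 1, the complement has P[∩ A_i^c] ≥ 1 − 1/7 = 6/7 > 0, so some outcome avoids every A_i.

12·p = 1/7 ≈ 0.14286; existence CERTIFIED by the union bound.


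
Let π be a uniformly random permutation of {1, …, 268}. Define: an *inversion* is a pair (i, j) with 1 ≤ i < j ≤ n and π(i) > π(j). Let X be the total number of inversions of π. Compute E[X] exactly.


Write X = Σ X_I over the C(268, 2) = 35778 pairs i < j, with X_I the indicator of one inversion.
There are 35778 indicators.
For each fixed pair i < j, the values π(i) and π(j) are two distinct elements of {1, …, 268} in uniformly random order; by symmetry P[π(i) > π(j)] = 1/2.
By linearity: E[X] = 35778 · (1/2) = C(268, 2) · (1/2) = 35778/2 = 17889 ≈ 17889.00000.

E[X] = 17889 = 17889.00000.


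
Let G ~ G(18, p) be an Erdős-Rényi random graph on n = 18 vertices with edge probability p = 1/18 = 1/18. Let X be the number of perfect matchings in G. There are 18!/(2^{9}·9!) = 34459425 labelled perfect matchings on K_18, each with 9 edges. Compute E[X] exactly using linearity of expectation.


K_18 has 18!/(2^{9}·9!) = 34459425 labelled perfect matchings.
For each such perfect matching H, let X_H = 1 if all 9 edges of H are present in G. Then P[X_H = 1] = p^{9} = (1/18)^{9} = 1/198359290368.
Summing the indicators: E[X] = Σ_H E[X_H] = 34459425 · p^{9} = 34459425 · 1/198359290368 = 425425/2448880128.
Numerically: E[X] ≈ 0.000173722.

E[X] = 34459425 · (1/18)^{9} = 425425/2448880128 ≈ 0.000173722.


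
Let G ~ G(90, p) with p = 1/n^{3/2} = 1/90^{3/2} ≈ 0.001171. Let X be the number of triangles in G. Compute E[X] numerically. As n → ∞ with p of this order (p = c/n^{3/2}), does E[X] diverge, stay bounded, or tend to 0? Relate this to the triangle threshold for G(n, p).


Number of potential triangles: C(90, 3) = 117480.
Each occurs with probability p³ ≈ (0.001171)³ ≈ 1.606603e-09.
By linearity: E[X] = C(90, 3)·p³ ≈ 117480 · 1.606603e-09 ≈ 0.0002.
Since α = 3/2 > 1, p = c/n^{3/2} = o(1/n) is below the triangle threshold p ~ 1/n. Asymptotically E[X] ~ (c³/6)·n^{3(1−α)} = (1³/6)·n^{-1.5} → 0, so by Markov's inequality G has no triangles w.h.p.

E[X] ≈ 0.0002; in regime p = Θ(1/n^{3/2}) E[X] tends to 0 (below the triangle threshold p ~ 1/n).


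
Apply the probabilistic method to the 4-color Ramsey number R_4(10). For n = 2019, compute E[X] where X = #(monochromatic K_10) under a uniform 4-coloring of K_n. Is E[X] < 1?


E[X] = C(2019, 10) · 4^{1 − 45} = 303322949179835278009229628 · 4^{−44} = 303322949179835278009229628/309485009821345068724781056.
As a reduced fraction: E[X] = 75830737294958819502307407/77371252455336267181195264 ≈ 0.980089.
Is E[X] < 1? YES.
Since E[X] < 1, there exists a 4-coloring of K_{2019} with no monochromatic K_10; hence R_4(10) > 2019.

E[X] = 75830737294958819502307407/77371252455336267181195264 ≈ 0.980089; E[X] < 1, so R_4(10) > 2019.


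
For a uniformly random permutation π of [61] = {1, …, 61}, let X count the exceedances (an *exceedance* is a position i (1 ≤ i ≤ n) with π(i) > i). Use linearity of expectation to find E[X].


Write X = Σ_{i=1}^{61} X_i, where X_i = 1_{π(i) > i}.
For each fixed i, π(i) is uniform over {1, …, 61} (marginal of a uniform permutation), so P[π(i) > i] = (n − i)/n. Summing: Σ_{i=1}^{61} (n − i)/n = (0 + 1 + … + 60)/61 = 61(61 − 1)/(2·61) = (61 − 1)/2.
Hence E[X] = Σ_{i=1}^{61} (61 − i)/61 = 30 ≈ 30.0000.

E[X] = 30 = 30.0000.


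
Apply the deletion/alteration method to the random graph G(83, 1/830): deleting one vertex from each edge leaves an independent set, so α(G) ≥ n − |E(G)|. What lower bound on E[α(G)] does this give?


E[|E(G)|] = C(83, 2)·p = 3403 · (1/830) = 41/10.
E[α(G)] ≥ n − E[|E(G)|] = 83 − 41/10 = 789/10.
Numerically: ≈ 78.900000.
(This is only a lower bound; the true E[α(G)] may be larger.)

E[α(G)] ≥ 789/10 ≈ 78.900000.
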